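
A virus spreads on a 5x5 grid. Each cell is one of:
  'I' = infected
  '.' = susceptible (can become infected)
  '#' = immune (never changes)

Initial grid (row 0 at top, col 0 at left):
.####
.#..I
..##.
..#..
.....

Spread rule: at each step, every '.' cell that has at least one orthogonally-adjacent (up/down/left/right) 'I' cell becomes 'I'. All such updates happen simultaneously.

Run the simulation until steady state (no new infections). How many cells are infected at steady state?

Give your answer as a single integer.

Step 0 (initial): 1 infected
Step 1: +2 new -> 3 infected
Step 2: +2 new -> 5 infected
Step 3: +2 new -> 7 infected
Step 4: +1 new -> 8 infected
Step 5: +1 new -> 9 infected
Step 6: +1 new -> 10 infected
Step 7: +2 new -> 12 infected
Step 8: +2 new -> 14 infected
Step 9: +1 new -> 15 infected
Step 10: +1 new -> 16 infected
Step 11: +1 new -> 17 infected
Step 12: +0 new -> 17 infected

Answer: 17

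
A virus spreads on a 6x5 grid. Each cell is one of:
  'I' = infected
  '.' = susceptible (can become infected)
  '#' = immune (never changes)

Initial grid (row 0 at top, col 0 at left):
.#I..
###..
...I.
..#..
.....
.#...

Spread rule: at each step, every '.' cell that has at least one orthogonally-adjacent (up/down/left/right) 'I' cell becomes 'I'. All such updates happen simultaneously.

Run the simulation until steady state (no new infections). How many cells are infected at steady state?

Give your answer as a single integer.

Answer: 23

Derivation:
Step 0 (initial): 2 infected
Step 1: +5 new -> 7 infected
Step 2: +5 new -> 12 infected
Step 3: +5 new -> 17 infected
Step 4: +4 new -> 21 infected
Step 5: +1 new -> 22 infected
Step 6: +1 new -> 23 infected
Step 7: +0 new -> 23 infected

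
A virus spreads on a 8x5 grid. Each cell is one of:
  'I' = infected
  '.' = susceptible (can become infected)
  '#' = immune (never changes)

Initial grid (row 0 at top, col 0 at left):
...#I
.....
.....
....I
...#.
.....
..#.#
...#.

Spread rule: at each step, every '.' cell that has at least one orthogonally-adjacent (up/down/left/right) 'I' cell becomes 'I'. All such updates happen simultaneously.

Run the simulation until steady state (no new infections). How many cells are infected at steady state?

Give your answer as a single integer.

Answer: 34

Derivation:
Step 0 (initial): 2 infected
Step 1: +4 new -> 6 infected
Step 2: +4 new -> 10 infected
Step 3: +5 new -> 15 infected
Step 4: +7 new -> 22 infected
Step 5: +5 new -> 27 infected
Step 6: +3 new -> 30 infected
Step 7: +2 new -> 32 infected
Step 8: +2 new -> 34 infected
Step 9: +0 new -> 34 infected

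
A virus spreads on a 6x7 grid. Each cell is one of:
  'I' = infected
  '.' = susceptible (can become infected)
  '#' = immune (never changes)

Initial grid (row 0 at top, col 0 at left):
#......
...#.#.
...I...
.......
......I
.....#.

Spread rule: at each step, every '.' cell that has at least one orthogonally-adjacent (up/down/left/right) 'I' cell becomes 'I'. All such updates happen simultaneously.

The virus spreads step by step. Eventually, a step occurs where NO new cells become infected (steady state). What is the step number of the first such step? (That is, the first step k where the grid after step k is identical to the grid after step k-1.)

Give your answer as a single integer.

Answer: 7

Derivation:
Step 0 (initial): 2 infected
Step 1: +6 new -> 8 infected
Step 2: +10 new -> 18 infected
Step 3: +9 new -> 27 infected
Step 4: +8 new -> 35 infected
Step 5: +2 new -> 37 infected
Step 6: +1 new -> 38 infected
Step 7: +0 new -> 38 infected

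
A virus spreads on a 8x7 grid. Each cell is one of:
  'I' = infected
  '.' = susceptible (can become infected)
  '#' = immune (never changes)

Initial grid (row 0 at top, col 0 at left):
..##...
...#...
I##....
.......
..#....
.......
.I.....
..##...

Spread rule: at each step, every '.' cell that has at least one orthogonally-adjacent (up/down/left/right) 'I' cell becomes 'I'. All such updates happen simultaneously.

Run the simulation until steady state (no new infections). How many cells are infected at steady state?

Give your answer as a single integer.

Step 0 (initial): 2 infected
Step 1: +6 new -> 8 infected
Step 2: +9 new -> 17 infected
Step 3: +5 new -> 22 infected
Step 4: +5 new -> 27 infected
Step 5: +6 new -> 33 infected
Step 6: +5 new -> 38 infected
Step 7: +4 new -> 42 infected
Step 8: +3 new -> 45 infected
Step 9: +2 new -> 47 infected
Step 10: +1 new -> 48 infected
Step 11: +0 new -> 48 infected

Answer: 48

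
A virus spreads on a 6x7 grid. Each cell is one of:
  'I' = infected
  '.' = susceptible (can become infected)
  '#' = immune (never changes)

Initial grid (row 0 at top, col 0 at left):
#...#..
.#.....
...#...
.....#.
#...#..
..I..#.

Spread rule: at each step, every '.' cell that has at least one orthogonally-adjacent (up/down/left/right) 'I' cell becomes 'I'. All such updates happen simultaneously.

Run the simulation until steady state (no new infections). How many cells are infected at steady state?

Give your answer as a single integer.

Answer: 34

Derivation:
Step 0 (initial): 1 infected
Step 1: +3 new -> 4 infected
Step 2: +5 new -> 9 infected
Step 3: +3 new -> 12 infected
Step 4: +4 new -> 16 infected
Step 5: +4 new -> 20 infected
Step 6: +5 new -> 25 infected
Step 7: +2 new -> 27 infected
Step 8: +3 new -> 30 infected
Step 9: +2 new -> 32 infected
Step 10: +2 new -> 34 infected
Step 11: +0 new -> 34 infected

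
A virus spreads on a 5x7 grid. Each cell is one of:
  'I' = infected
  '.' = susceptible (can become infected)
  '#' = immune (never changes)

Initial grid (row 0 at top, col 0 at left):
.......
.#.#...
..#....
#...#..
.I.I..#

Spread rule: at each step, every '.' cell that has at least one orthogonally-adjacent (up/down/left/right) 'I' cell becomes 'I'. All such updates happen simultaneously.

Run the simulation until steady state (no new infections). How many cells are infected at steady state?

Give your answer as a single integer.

Answer: 29

Derivation:
Step 0 (initial): 2 infected
Step 1: +5 new -> 7 infected
Step 2: +4 new -> 11 infected
Step 3: +3 new -> 14 infected
Step 4: +4 new -> 18 infected
Step 5: +4 new -> 22 infected
Step 6: +4 new -> 26 infected
Step 7: +2 new -> 28 infected
Step 8: +1 new -> 29 infected
Step 9: +0 new -> 29 infected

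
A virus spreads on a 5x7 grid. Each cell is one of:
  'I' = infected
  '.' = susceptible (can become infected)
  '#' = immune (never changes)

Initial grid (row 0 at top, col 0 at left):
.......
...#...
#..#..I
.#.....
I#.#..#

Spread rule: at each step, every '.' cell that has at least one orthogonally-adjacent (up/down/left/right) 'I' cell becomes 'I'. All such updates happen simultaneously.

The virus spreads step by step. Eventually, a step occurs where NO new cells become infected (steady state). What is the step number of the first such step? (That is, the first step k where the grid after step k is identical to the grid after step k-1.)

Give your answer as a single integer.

Step 0 (initial): 2 infected
Step 1: +4 new -> 6 infected
Step 2: +4 new -> 10 infected
Step 3: +4 new -> 14 infected
Step 4: +3 new -> 17 infected
Step 5: +2 new -> 19 infected
Step 6: +3 new -> 22 infected
Step 7: +3 new -> 25 infected
Step 8: +2 new -> 27 infected
Step 9: +1 new -> 28 infected
Step 10: +0 new -> 28 infected

Answer: 10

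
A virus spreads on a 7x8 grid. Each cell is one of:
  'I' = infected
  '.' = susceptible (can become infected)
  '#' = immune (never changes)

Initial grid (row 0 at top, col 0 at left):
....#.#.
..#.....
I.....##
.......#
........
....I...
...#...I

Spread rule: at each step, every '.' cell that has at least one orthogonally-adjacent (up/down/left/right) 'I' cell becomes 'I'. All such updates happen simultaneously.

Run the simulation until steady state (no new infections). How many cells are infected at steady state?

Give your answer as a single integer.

Step 0 (initial): 3 infected
Step 1: +9 new -> 12 infected
Step 2: +12 new -> 24 infected
Step 3: +12 new -> 36 infected
Step 4: +7 new -> 43 infected
Step 5: +2 new -> 45 infected
Step 6: +2 new -> 47 infected
Step 7: +1 new -> 48 infected
Step 8: +1 new -> 49 infected
Step 9: +0 new -> 49 infected

Answer: 49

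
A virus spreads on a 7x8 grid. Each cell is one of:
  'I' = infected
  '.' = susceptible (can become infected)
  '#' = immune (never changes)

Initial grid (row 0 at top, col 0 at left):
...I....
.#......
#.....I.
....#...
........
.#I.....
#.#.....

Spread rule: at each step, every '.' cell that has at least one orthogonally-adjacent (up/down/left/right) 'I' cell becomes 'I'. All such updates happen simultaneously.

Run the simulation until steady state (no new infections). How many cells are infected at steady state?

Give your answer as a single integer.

Answer: 49

Derivation:
Step 0 (initial): 3 infected
Step 1: +9 new -> 12 infected
Step 2: +17 new -> 29 infected
Step 3: +12 new -> 41 infected
Step 4: +7 new -> 48 infected
Step 5: +1 new -> 49 infected
Step 6: +0 new -> 49 infected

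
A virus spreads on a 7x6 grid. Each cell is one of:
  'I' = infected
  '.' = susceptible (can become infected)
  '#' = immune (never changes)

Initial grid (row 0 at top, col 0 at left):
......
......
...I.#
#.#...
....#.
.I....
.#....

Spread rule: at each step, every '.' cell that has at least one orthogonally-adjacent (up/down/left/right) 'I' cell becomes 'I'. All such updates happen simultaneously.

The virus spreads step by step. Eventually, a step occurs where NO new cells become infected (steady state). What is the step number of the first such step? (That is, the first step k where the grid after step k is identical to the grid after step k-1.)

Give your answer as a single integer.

Answer: 6

Derivation:
Step 0 (initial): 2 infected
Step 1: +7 new -> 9 infected
Step 2: +12 new -> 21 infected
Step 3: +8 new -> 29 infected
Step 4: +6 new -> 35 infected
Step 5: +2 new -> 37 infected
Step 6: +0 new -> 37 infected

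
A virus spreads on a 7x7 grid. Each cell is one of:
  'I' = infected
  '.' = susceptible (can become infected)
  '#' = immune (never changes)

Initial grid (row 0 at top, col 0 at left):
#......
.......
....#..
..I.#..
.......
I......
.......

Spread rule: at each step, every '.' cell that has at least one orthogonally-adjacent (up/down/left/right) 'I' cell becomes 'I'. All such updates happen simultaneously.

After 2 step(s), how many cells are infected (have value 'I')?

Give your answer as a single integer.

Answer: 17

Derivation:
Step 0 (initial): 2 infected
Step 1: +7 new -> 9 infected
Step 2: +8 new -> 17 infected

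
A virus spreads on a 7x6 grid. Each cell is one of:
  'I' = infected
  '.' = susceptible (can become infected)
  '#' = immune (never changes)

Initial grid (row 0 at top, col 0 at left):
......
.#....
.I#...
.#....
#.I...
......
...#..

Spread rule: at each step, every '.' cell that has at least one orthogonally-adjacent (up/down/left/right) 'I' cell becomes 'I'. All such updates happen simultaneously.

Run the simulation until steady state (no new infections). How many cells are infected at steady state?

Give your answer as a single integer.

Answer: 37

Derivation:
Step 0 (initial): 2 infected
Step 1: +5 new -> 7 infected
Step 2: +7 new -> 14 infected
Step 3: +7 new -> 21 infected
Step 4: +7 new -> 28 infected
Step 5: +6 new -> 34 infected
Step 6: +2 new -> 36 infected
Step 7: +1 new -> 37 infected
Step 8: +0 new -> 37 infected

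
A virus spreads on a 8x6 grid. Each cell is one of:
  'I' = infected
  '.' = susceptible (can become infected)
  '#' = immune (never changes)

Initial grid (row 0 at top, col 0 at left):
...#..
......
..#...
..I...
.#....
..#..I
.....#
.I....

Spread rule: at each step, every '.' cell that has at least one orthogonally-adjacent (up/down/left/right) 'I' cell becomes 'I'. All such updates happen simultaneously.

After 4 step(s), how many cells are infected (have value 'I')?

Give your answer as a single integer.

Answer: 39

Derivation:
Step 0 (initial): 3 infected
Step 1: +8 new -> 11 infected
Step 2: +13 new -> 24 infected
Step 3: +9 new -> 33 infected
Step 4: +6 new -> 39 infected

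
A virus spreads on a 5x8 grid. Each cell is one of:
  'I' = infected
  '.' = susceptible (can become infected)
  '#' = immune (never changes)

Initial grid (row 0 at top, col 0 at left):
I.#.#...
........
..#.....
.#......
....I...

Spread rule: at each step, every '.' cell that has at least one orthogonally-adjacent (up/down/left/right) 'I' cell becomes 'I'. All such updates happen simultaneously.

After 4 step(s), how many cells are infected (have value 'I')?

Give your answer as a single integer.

Answer: 29

Derivation:
Step 0 (initial): 2 infected
Step 1: +5 new -> 7 infected
Step 2: +7 new -> 14 infected
Step 3: +10 new -> 24 infected
Step 4: +5 new -> 29 infected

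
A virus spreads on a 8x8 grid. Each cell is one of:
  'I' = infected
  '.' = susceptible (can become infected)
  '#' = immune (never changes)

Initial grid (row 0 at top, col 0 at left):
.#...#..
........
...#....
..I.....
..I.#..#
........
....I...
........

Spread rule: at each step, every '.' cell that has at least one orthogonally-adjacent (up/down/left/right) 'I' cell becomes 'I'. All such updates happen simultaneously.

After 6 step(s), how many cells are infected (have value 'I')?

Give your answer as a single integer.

Answer: 56

Derivation:
Step 0 (initial): 3 infected
Step 1: +10 new -> 13 infected
Step 2: +12 new -> 25 infected
Step 3: +13 new -> 38 infected
Step 4: +10 new -> 48 infected
Step 5: +6 new -> 54 infected
Step 6: +2 new -> 56 infected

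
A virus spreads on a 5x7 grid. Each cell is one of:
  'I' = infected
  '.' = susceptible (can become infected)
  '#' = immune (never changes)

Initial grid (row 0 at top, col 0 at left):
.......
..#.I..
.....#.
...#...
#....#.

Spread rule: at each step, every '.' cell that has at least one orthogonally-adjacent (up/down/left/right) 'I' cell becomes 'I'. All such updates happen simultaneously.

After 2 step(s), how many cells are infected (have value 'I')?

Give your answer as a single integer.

Step 0 (initial): 1 infected
Step 1: +4 new -> 5 infected
Step 2: +5 new -> 10 infected

Answer: 10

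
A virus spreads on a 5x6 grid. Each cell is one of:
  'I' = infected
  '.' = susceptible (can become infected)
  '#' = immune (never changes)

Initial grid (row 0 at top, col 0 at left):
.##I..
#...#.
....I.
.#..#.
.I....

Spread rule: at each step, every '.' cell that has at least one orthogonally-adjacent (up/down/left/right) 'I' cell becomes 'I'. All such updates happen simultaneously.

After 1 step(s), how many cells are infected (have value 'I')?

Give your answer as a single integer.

Answer: 9

Derivation:
Step 0 (initial): 3 infected
Step 1: +6 new -> 9 infected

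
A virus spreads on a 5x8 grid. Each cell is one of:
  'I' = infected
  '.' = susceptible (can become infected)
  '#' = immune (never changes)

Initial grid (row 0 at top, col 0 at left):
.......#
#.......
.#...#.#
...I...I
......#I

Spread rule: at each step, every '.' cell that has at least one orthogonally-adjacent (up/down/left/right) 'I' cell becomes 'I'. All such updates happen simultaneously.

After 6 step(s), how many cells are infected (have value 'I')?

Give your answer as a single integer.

Step 0 (initial): 3 infected
Step 1: +5 new -> 8 infected
Step 2: +8 new -> 16 infected
Step 3: +7 new -> 23 infected
Step 4: +8 new -> 31 infected
Step 5: +2 new -> 33 infected
Step 6: +1 new -> 34 infected

Answer: 34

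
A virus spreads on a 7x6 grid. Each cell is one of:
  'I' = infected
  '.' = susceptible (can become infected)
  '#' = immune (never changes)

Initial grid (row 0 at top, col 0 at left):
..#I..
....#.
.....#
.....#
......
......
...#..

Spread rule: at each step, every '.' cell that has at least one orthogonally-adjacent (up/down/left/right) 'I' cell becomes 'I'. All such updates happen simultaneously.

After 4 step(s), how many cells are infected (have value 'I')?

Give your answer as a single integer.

Answer: 17

Derivation:
Step 0 (initial): 1 infected
Step 1: +2 new -> 3 infected
Step 2: +3 new -> 6 infected
Step 3: +5 new -> 11 infected
Step 4: +6 new -> 17 infected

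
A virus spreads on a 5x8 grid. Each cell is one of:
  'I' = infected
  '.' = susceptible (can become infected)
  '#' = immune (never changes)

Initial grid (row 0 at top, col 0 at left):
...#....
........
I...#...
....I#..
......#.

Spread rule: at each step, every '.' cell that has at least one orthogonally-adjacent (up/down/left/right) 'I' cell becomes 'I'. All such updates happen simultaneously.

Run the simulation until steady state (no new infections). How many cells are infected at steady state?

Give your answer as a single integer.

Step 0 (initial): 2 infected
Step 1: +5 new -> 7 infected
Step 2: +9 new -> 16 infected
Step 3: +5 new -> 21 infected
Step 4: +2 new -> 23 infected
Step 5: +2 new -> 25 infected
Step 6: +3 new -> 28 infected
Step 7: +3 new -> 31 infected
Step 8: +3 new -> 34 infected
Step 9: +1 new -> 35 infected
Step 10: +1 new -> 36 infected
Step 11: +0 new -> 36 infected

Answer: 36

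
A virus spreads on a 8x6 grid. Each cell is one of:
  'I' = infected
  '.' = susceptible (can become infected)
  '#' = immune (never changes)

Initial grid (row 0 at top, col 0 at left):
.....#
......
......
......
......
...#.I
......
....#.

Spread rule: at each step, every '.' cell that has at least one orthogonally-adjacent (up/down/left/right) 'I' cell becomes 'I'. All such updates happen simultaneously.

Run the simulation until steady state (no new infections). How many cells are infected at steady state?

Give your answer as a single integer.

Step 0 (initial): 1 infected
Step 1: +3 new -> 4 infected
Step 2: +4 new -> 8 infected
Step 3: +4 new -> 12 infected
Step 4: +6 new -> 18 infected
Step 5: +7 new -> 25 infected
Step 6: +8 new -> 33 infected
Step 7: +6 new -> 39 infected
Step 8: +3 new -> 42 infected
Step 9: +2 new -> 44 infected
Step 10: +1 new -> 45 infected
Step 11: +0 new -> 45 infected

Answer: 45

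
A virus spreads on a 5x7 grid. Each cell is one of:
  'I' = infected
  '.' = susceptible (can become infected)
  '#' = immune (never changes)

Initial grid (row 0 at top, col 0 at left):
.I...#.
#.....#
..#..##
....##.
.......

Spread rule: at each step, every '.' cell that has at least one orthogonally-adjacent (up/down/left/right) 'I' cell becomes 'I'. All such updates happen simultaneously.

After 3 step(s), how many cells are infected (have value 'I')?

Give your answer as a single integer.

Step 0 (initial): 1 infected
Step 1: +3 new -> 4 infected
Step 2: +3 new -> 7 infected
Step 3: +4 new -> 11 infected

Answer: 11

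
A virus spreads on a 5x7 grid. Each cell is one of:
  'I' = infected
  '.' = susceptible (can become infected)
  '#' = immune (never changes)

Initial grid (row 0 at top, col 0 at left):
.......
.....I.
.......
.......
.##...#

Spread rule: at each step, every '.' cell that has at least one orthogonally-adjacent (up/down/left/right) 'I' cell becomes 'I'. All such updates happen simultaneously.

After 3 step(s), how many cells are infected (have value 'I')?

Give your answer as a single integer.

Answer: 17

Derivation:
Step 0 (initial): 1 infected
Step 1: +4 new -> 5 infected
Step 2: +6 new -> 11 infected
Step 3: +6 new -> 17 infected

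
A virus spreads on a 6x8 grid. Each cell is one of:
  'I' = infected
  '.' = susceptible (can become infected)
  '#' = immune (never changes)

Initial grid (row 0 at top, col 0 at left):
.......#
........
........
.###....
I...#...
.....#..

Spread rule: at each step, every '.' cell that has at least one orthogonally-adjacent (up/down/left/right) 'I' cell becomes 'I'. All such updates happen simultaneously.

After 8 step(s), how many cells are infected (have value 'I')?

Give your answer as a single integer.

Answer: 30

Derivation:
Step 0 (initial): 1 infected
Step 1: +3 new -> 4 infected
Step 2: +3 new -> 7 infected
Step 3: +4 new -> 11 infected
Step 4: +4 new -> 15 infected
Step 5: +4 new -> 19 infected
Step 6: +3 new -> 22 infected
Step 7: +4 new -> 26 infected
Step 8: +4 new -> 30 infected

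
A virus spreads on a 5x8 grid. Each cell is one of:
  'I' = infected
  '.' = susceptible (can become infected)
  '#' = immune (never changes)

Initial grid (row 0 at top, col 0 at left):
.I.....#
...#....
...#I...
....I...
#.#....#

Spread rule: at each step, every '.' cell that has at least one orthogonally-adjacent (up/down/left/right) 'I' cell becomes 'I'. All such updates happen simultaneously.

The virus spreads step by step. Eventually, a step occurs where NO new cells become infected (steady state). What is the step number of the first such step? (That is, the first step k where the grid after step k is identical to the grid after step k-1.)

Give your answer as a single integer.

Step 0 (initial): 3 infected
Step 1: +8 new -> 11 infected
Step 2: +11 new -> 22 infected
Step 3: +8 new -> 30 infected
Step 4: +4 new -> 34 infected
Step 5: +0 new -> 34 infected

Answer: 5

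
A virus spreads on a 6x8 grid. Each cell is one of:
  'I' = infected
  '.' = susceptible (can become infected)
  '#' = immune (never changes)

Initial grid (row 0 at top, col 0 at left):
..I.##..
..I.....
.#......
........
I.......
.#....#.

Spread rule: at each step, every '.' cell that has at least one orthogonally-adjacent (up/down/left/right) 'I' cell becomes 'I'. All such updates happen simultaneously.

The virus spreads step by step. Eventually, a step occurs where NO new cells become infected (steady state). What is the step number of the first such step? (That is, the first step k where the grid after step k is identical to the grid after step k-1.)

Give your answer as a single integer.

Step 0 (initial): 3 infected
Step 1: +8 new -> 11 infected
Step 2: +8 new -> 19 infected
Step 3: +5 new -> 24 infected
Step 4: +5 new -> 29 infected
Step 5: +6 new -> 35 infected
Step 6: +5 new -> 40 infected
Step 7: +2 new -> 42 infected
Step 8: +1 new -> 43 infected
Step 9: +0 new -> 43 infected

Answer: 9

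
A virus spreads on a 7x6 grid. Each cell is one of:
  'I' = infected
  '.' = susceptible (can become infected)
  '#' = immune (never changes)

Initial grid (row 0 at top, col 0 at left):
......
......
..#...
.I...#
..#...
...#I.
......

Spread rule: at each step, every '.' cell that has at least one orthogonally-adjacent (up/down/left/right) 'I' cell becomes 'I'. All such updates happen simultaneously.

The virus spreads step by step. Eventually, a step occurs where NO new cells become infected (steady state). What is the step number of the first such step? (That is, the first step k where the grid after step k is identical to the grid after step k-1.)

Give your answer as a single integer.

Answer: 7

Derivation:
Step 0 (initial): 2 infected
Step 1: +7 new -> 9 infected
Step 2: +10 new -> 19 infected
Step 3: +9 new -> 28 infected
Step 4: +6 new -> 34 infected
Step 5: +3 new -> 37 infected
Step 6: +1 new -> 38 infected
Step 7: +0 new -> 38 infected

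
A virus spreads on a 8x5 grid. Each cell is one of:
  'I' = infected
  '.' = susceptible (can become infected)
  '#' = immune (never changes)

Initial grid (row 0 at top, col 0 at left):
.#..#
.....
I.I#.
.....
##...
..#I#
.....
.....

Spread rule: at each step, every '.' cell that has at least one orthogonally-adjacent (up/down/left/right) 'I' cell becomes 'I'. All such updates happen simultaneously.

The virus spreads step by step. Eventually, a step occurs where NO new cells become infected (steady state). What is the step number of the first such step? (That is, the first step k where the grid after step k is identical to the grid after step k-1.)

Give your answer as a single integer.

Step 0 (initial): 3 infected
Step 1: +7 new -> 10 infected
Step 2: +11 new -> 21 infected
Step 3: +6 new -> 27 infected
Step 4: +4 new -> 31 infected
Step 5: +2 new -> 33 infected
Step 6: +0 new -> 33 infected

Answer: 6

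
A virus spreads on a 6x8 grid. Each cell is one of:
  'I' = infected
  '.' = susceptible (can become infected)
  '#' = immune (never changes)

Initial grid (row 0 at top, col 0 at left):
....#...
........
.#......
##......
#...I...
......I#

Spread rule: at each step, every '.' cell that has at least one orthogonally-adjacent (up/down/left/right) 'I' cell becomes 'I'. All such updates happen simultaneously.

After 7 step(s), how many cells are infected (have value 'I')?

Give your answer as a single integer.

Step 0 (initial): 2 infected
Step 1: +6 new -> 8 infected
Step 2: +7 new -> 15 infected
Step 3: +8 new -> 23 infected
Step 4: +6 new -> 29 infected
Step 5: +6 new -> 35 infected
Step 6: +3 new -> 38 infected
Step 7: +2 new -> 40 infected

Answer: 40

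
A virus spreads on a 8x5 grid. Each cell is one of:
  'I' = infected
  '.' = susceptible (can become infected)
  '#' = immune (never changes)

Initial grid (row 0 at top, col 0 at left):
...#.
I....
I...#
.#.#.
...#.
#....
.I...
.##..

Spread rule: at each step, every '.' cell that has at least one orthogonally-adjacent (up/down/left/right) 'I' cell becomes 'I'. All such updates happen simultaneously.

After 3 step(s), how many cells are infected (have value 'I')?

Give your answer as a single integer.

Step 0 (initial): 3 infected
Step 1: +7 new -> 10 infected
Step 2: +8 new -> 18 infected
Step 3: +8 new -> 26 infected

Answer: 26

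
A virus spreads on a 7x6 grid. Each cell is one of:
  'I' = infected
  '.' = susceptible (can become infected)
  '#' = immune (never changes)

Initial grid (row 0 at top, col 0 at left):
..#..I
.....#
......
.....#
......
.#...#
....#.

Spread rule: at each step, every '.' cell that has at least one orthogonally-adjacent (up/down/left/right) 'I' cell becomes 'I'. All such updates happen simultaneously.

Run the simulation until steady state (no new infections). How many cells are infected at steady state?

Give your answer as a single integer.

Step 0 (initial): 1 infected
Step 1: +1 new -> 2 infected
Step 2: +2 new -> 4 infected
Step 3: +2 new -> 6 infected
Step 4: +4 new -> 10 infected
Step 5: +4 new -> 14 infected
Step 6: +7 new -> 21 infected
Step 7: +5 new -> 26 infected
Step 8: +4 new -> 30 infected
Step 9: +2 new -> 32 infected
Step 10: +2 new -> 34 infected
Step 11: +1 new -> 35 infected
Step 12: +0 new -> 35 infected

Answer: 35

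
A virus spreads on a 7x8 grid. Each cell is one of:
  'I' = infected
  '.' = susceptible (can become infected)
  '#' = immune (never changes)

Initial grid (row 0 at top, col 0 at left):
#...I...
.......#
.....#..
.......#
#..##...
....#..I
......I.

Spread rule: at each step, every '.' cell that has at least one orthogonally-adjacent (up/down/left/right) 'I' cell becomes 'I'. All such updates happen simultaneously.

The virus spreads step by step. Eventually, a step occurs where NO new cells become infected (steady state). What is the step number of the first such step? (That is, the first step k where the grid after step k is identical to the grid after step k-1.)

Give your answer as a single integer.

Answer: 8

Derivation:
Step 0 (initial): 3 infected
Step 1: +7 new -> 10 infected
Step 2: +8 new -> 18 infected
Step 3: +9 new -> 27 infected
Step 4: +7 new -> 34 infected
Step 5: +6 new -> 40 infected
Step 6: +5 new -> 45 infected
Step 7: +3 new -> 48 infected
Step 8: +0 new -> 48 infected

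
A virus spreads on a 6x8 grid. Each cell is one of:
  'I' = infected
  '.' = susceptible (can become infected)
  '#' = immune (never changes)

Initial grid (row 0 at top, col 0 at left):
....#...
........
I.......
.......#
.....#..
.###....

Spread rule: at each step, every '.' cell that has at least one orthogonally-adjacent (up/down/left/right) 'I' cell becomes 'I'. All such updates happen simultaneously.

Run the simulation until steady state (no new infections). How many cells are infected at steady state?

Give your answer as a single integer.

Answer: 42

Derivation:
Step 0 (initial): 1 infected
Step 1: +3 new -> 4 infected
Step 2: +5 new -> 9 infected
Step 3: +6 new -> 15 infected
Step 4: +5 new -> 20 infected
Step 5: +5 new -> 25 infected
Step 6: +4 new -> 29 infected
Step 7: +5 new -> 34 infected
Step 8: +4 new -> 38 infected
Step 9: +3 new -> 41 infected
Step 10: +1 new -> 42 infected
Step 11: +0 new -> 42 infected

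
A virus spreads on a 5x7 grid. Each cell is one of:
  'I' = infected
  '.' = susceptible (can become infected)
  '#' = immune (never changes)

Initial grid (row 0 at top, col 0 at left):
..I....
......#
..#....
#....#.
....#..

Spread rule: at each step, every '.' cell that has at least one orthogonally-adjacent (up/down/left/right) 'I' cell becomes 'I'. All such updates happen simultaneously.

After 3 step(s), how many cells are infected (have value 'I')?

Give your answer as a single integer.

Answer: 13

Derivation:
Step 0 (initial): 1 infected
Step 1: +3 new -> 4 infected
Step 2: +4 new -> 8 infected
Step 3: +5 new -> 13 infected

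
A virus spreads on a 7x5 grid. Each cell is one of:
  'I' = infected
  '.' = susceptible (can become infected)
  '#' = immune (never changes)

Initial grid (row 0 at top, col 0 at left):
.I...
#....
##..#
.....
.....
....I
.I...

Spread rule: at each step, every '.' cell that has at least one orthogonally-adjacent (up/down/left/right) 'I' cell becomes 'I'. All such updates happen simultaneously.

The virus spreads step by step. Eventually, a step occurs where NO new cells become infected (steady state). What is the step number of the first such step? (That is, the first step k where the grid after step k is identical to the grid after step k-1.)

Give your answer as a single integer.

Answer: 5

Derivation:
Step 0 (initial): 3 infected
Step 1: +9 new -> 12 infected
Step 2: +8 new -> 20 infected
Step 3: +7 new -> 27 infected
Step 4: +4 new -> 31 infected
Step 5: +0 new -> 31 infected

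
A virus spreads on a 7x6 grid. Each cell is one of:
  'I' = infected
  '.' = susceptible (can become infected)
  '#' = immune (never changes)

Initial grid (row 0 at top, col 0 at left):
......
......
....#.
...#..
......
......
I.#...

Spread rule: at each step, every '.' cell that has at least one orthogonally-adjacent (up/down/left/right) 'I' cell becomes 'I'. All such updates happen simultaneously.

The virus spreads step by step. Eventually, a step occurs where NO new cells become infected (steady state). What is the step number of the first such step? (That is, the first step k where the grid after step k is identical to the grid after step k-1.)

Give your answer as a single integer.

Step 0 (initial): 1 infected
Step 1: +2 new -> 3 infected
Step 2: +2 new -> 5 infected
Step 3: +3 new -> 8 infected
Step 4: +4 new -> 12 infected
Step 5: +6 new -> 18 infected
Step 6: +6 new -> 24 infected
Step 7: +6 new -> 30 infected
Step 8: +3 new -> 33 infected
Step 9: +3 new -> 36 infected
Step 10: +2 new -> 38 infected
Step 11: +1 new -> 39 infected
Step 12: +0 new -> 39 infected

Answer: 12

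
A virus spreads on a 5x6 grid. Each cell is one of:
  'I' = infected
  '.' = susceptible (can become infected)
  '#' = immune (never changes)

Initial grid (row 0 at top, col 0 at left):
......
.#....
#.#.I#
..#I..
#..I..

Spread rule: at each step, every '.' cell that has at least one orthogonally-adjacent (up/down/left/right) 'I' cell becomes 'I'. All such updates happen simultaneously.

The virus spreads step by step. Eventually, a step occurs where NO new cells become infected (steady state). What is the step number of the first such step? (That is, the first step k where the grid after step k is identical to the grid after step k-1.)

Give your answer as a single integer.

Step 0 (initial): 3 infected
Step 1: +5 new -> 8 infected
Step 2: +6 new -> 14 infected
Step 3: +4 new -> 18 infected
Step 4: +3 new -> 21 infected
Step 5: +1 new -> 22 infected
Step 6: +1 new -> 23 infected
Step 7: +1 new -> 24 infected
Step 8: +0 new -> 24 infected

Answer: 8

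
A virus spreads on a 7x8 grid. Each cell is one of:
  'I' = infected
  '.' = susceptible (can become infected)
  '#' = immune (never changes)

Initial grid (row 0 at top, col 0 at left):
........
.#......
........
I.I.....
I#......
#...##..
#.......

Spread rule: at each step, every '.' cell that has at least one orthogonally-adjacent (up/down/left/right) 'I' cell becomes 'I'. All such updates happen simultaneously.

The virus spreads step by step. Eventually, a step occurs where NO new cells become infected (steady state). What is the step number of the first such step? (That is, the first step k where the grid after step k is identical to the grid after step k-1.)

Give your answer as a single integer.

Answer: 9

Derivation:
Step 0 (initial): 3 infected
Step 1: +5 new -> 8 infected
Step 2: +7 new -> 15 infected
Step 3: +9 new -> 24 infected
Step 4: +8 new -> 32 infected
Step 5: +6 new -> 38 infected
Step 6: +6 new -> 44 infected
Step 7: +4 new -> 48 infected
Step 8: +2 new -> 50 infected
Step 9: +0 new -> 50 infected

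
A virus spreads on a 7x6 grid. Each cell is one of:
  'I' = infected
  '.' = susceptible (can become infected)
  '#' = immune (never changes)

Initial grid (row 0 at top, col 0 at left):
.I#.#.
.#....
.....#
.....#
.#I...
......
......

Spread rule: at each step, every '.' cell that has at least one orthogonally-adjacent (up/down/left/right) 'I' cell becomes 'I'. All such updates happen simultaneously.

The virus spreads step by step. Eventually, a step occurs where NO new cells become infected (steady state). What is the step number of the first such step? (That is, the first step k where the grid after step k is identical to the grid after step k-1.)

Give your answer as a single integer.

Step 0 (initial): 2 infected
Step 1: +4 new -> 6 infected
Step 2: +8 new -> 14 infected
Step 3: +11 new -> 25 infected
Step 4: +6 new -> 31 infected
Step 5: +3 new -> 34 infected
Step 6: +1 new -> 35 infected
Step 7: +1 new -> 36 infected
Step 8: +0 new -> 36 infected

Answer: 8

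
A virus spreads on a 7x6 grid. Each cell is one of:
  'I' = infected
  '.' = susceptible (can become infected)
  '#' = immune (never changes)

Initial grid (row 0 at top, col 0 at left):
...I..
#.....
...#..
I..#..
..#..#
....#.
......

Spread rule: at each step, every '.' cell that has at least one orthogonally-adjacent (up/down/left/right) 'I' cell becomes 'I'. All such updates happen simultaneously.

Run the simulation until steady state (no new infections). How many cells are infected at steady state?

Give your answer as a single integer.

Answer: 36

Derivation:
Step 0 (initial): 2 infected
Step 1: +6 new -> 8 infected
Step 2: +8 new -> 16 infected
Step 3: +7 new -> 23 infected
Step 4: +4 new -> 27 infected
Step 5: +4 new -> 31 infected
Step 6: +2 new -> 33 infected
Step 7: +1 new -> 34 infected
Step 8: +1 new -> 35 infected
Step 9: +1 new -> 36 infected
Step 10: +0 new -> 36 infected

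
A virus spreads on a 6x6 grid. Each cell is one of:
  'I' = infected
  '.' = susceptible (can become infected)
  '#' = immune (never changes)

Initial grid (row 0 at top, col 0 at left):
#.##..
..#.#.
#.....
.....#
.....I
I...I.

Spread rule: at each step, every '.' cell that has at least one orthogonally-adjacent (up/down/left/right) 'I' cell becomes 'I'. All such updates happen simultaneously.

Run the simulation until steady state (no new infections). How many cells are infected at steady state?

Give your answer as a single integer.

Answer: 29

Derivation:
Step 0 (initial): 3 infected
Step 1: +5 new -> 8 infected
Step 2: +5 new -> 13 infected
Step 3: +4 new -> 17 infected
Step 4: +4 new -> 21 infected
Step 5: +4 new -> 25 infected
Step 6: +3 new -> 28 infected
Step 7: +1 new -> 29 infected
Step 8: +0 new -> 29 infected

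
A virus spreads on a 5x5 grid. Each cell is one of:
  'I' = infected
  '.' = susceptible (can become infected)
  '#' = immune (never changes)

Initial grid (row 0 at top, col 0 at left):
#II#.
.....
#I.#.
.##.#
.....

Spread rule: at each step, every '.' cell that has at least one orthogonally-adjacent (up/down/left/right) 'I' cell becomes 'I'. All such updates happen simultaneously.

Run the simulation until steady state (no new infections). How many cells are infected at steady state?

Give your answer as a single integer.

Answer: 11

Derivation:
Step 0 (initial): 3 infected
Step 1: +3 new -> 6 infected
Step 2: +2 new -> 8 infected
Step 3: +1 new -> 9 infected
Step 4: +2 new -> 11 infected
Step 5: +0 new -> 11 infected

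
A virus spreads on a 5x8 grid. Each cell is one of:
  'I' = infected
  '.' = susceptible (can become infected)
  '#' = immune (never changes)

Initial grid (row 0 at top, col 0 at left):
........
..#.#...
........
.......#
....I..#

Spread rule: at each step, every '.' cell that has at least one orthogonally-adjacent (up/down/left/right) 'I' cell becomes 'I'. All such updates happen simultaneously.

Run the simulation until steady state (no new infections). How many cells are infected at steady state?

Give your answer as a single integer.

Step 0 (initial): 1 infected
Step 1: +3 new -> 4 infected
Step 2: +5 new -> 9 infected
Step 3: +5 new -> 14 infected
Step 4: +6 new -> 20 infected
Step 5: +6 new -> 26 infected
Step 6: +6 new -> 32 infected
Step 7: +3 new -> 35 infected
Step 8: +1 new -> 36 infected
Step 9: +0 new -> 36 infected

Answer: 36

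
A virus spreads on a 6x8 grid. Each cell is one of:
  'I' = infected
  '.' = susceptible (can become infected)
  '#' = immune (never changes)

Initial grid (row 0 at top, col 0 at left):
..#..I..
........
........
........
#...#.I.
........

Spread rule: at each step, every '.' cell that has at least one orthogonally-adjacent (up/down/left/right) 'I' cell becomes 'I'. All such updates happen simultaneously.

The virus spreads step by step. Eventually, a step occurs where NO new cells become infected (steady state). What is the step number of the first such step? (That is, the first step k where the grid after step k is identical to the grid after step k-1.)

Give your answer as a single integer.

Step 0 (initial): 2 infected
Step 1: +7 new -> 9 infected
Step 2: +10 new -> 19 infected
Step 3: +6 new -> 25 infected
Step 4: +4 new -> 29 infected
Step 5: +5 new -> 34 infected
Step 6: +6 new -> 40 infected
Step 7: +5 new -> 45 infected
Step 8: +0 new -> 45 infected

Answer: 8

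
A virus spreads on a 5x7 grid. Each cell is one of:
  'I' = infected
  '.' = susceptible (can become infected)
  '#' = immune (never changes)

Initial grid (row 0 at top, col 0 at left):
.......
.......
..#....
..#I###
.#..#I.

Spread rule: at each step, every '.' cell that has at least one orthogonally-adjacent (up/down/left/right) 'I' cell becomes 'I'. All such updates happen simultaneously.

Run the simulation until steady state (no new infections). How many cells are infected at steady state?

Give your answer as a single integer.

Answer: 28

Derivation:
Step 0 (initial): 2 infected
Step 1: +3 new -> 5 infected
Step 2: +3 new -> 8 infected
Step 3: +4 new -> 12 infected
Step 4: +5 new -> 17 infected
Step 5: +5 new -> 22 infected
Step 6: +4 new -> 26 infected
Step 7: +1 new -> 27 infected
Step 8: +1 new -> 28 infected
Step 9: +0 new -> 28 infected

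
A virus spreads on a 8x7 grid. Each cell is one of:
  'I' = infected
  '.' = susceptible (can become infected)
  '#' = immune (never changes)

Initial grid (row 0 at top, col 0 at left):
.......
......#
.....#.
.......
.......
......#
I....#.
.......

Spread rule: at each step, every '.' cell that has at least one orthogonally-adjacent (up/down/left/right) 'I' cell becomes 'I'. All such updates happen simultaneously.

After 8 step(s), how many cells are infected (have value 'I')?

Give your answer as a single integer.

Step 0 (initial): 1 infected
Step 1: +3 new -> 4 infected
Step 2: +4 new -> 8 infected
Step 3: +5 new -> 13 infected
Step 4: +6 new -> 19 infected
Step 5: +6 new -> 25 infected
Step 6: +7 new -> 32 infected
Step 7: +6 new -> 38 infected
Step 8: +6 new -> 44 infected

Answer: 44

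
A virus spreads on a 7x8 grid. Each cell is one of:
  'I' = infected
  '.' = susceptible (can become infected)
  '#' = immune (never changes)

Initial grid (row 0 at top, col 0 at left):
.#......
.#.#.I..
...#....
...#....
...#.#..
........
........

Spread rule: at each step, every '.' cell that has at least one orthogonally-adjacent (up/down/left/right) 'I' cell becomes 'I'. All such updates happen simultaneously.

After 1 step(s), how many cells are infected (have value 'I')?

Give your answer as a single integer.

Answer: 5

Derivation:
Step 0 (initial): 1 infected
Step 1: +4 new -> 5 infected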